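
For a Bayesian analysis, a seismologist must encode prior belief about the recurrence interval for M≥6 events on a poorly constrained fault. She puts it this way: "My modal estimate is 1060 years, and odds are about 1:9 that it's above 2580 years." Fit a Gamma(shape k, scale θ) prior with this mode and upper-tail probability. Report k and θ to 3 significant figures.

Gamma(k,θ) with k>1 has mode (k−1)θ, so θ = 1060/(k−1).
Need P(X < 2580) = 0.9 with θ tied to k this way. Start at k = 2, θ = 1060: P(X<2580) ≈ 0.699.
Too low — raise k to concentrate. Iterating converges to k ≈ 3.43.
Then θ = 1060/(3.43−1) ≈ 436.

k ≈ 3.43, θ ≈ 436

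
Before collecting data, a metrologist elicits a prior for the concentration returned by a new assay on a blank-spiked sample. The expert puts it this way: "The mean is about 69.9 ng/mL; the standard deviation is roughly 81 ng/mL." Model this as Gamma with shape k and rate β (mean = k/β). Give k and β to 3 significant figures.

k ≈ 0.745, β ≈ 0.0107

For Gamma(k, rate β): mean = k/β, variance = k/β², so CV = 1/√k.
CV = SD/mean = 81/69.9 = 1.159, hence k = 1/CV² = 0.745.
Then β = k/mean = 0.745/69.9 = 0.0107.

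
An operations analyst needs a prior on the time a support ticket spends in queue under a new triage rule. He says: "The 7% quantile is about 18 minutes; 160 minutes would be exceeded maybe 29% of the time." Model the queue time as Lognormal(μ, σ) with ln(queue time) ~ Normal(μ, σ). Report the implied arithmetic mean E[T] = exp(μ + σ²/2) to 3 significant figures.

If T ~ Lognormal(μ,σ) then ln T ~ Normal(μ,σ), so the p-quantile of ln T is μ + z_p·σ.
ln(18) = 2.89 and ln(160) = 5.075; z_{0.07} = -1.476, z_{0.71} = 0.5534.
σ = (5.075 − 2.89)/(0.5534 − (-1.476)) = 1.077.
μ = 2.89 − (-1.476)·1.077 = 4.479.
E[T] = exp(μ + σ²/2) = exp(4.479 + 0.5796) = 157 minutes.

E[T] ≈ 157 minutes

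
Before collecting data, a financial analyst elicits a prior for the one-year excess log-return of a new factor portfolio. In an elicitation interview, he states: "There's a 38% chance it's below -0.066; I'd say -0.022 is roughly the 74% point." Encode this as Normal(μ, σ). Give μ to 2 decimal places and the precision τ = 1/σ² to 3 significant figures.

The p-quantile of Normal(μ,σ) is μ + z_p·σ, with z_{0.38} = -0.3055 and z_{0.74} = 0.6433.
Eliminate σ: μ = (z₂·x₁ − z₁·x₂)/(z₂ − z₁) = (0.6433·-0.066 − (-0.3055)·-0.022)/0.9488 = -0.05.
Then σ = (x₂ − x₁)/(z₂ − z₁) = (-0.022 − -0.066)/0.9488 = 0.05.
Precision τ = 1/σ² = 1/0.04637² = 465.

μ = -0.05, τ = 465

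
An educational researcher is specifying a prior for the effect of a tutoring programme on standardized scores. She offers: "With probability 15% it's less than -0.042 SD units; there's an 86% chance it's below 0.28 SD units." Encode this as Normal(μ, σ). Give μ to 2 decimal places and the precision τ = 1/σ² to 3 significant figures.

For Normal(μ,σ), the p-quantile is μ + z_p·σ. Here z_{0.15} = -1.036, z_{0.86} = 1.08.
So -0.042 = μ − 1.036σ and 0.28 = μ + 1.08σ.
Subtracting: σ = (0.28 − -0.042)/(1.08 − (-1.036)) = 0.15.
Then μ = -0.042 − (-1.036)·0.15 = 0.12.
Precision τ = 1/σ² = 1/0.1521² = 43.2.

μ = 0.12, τ = 43.2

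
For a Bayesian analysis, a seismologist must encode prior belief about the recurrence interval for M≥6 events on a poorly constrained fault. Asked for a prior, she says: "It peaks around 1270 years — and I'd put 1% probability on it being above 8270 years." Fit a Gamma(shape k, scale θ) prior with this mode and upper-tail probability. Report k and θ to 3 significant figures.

k ≈ 2.03, θ ≈ 1240

Gamma(k,θ) with k>1 has mode (k−1)θ, so θ = 1270/(k−1).
Need P(X < 8270) = 0.99 with θ tied to k this way. Start at k = 2, θ = 1270: P(X<8270) ≈ 0.989.
Too low — raise k to concentrate. Iterating converges to k ≈ 2.03.
Then θ = 1270/(2.03−1) ≈ 1240.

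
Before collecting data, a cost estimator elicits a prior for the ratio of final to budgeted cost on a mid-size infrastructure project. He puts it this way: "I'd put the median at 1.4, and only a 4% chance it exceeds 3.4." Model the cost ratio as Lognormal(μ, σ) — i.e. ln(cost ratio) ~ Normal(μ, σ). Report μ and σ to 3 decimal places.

If T ~ Lognormal(μ,σ) then ln T ~ Normal(μ,σ), so the p-quantile of ln T is μ + z_p·σ.
ln(1.4) = 0.3365 and ln(3.4) = 1.224; z_{0.5} = 0, z_{0.96} = 1.751.
σ = (1.224 − 0.3365)/(1.751 − (0)) = 0.507.
μ = 0.3365 − (0)·0.507 = 0.336.

μ ≈ 0.336, σ ≈ 0.507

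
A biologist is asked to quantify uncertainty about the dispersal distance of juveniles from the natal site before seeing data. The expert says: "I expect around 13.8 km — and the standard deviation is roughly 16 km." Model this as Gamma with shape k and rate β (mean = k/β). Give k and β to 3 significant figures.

For Gamma(k, rate β): mean = k/β, variance = k/β², so CV = 1/√k.
CV = SD/mean = 16/13.8 = 1.159, hence k = 1/CV² = 0.744.
Then β = k/mean = 0.744/13.8 = 0.0539.

k ≈ 0.744, β ≈ 0.0539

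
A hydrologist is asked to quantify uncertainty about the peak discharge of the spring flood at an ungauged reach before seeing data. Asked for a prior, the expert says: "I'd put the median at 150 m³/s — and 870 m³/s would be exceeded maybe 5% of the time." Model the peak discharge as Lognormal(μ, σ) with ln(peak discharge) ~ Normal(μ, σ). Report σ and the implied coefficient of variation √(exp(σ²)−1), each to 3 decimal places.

If T ~ Lognormal(μ,σ) then ln T ~ Normal(μ,σ), so the p-quantile of ln T is μ + z_p·σ.
ln(150) = 5.011 and ln(870) = 6.768; z_{0.5} = 0, z_{0.95} = 1.645.
σ = (6.768 − 5.011)/(1.645 − (0)) = 1.069.
μ = 5.011 − (0)·1.069 = 5.011.
CV = √(exp(σ²)−1) = √(exp(1.1421)−1) = 1.461.

σ ≈ 1.069, CV ≈ 1.461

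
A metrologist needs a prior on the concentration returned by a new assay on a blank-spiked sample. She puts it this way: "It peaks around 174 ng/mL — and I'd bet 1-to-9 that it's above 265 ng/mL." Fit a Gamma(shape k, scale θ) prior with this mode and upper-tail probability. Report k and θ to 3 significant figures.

Gamma(k,θ) with k>1 has mode (k−1)θ, so θ = 174/(k−1).
Need P(X < 265) = 0.9 with θ tied to k this way. Start at k = 2, θ = 174: P(X<265) ≈ 0.450.
Too low — raise k to concentrate. Iterating converges to k ≈ 11.5.
Then θ = 174/(11.5−1) ≈ 16.5.

k ≈ 11.5, θ ≈ 16.5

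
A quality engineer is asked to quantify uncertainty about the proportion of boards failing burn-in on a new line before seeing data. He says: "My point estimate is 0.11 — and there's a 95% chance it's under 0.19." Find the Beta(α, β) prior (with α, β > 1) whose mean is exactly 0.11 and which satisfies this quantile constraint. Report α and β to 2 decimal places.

With mean 0.11 fixed, write α = 0.11s, β = 0.89s where s = α+β.
Need P(θ < 0.19) = 0.95 under Beta(0.11s, 0.89s). Normal approximation: (q−m)/√(m(1−m)/s) ≈ z_{0.95} = 1.64, so s ≈ 0.11·0.89·(1.64)²/(0.19−0.11)² = 41.4.
At s = 41.4: P(θ<0.19) ≈ 0.935. Adjusting to match 0.95 gives s ≈ 50.00.
So α = 0.11·50.00 ≈ 5.50, β = 0.89·50.00 ≈ 44.50.

α ≈ 5.50, β ≈ 44.50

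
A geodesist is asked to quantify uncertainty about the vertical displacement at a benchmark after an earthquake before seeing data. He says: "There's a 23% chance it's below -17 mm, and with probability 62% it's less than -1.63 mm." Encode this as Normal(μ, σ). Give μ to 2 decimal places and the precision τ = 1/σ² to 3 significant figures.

The p-quantile of Normal(μ,σ) is μ + z_p·σ, with z_{0.23} = -0.7388 and z_{0.62} = 0.3055.
Eliminate σ: μ = (z₂·x₁ − z₁·x₂)/(z₂ − z₁) = (0.3055·-17 − (-0.7388)·-1.63)/1.044 = -6.13.
Then σ = (x₂ − x₁)/(z₂ − z₁) = (-1.63 − -17)/1.044 = 14.72.
Precision τ = 1/σ² = 1/14.72² = 0.00462.

μ = -6.13, τ = 0.00462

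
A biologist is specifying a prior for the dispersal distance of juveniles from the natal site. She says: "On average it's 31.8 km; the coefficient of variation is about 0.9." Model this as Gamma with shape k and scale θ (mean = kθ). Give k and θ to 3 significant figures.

For Gamma(k, scale θ): mean = kθ, variance = kθ², so CV = 1/√k.
CV = 0.9, hence k = 1/CV² = 1.23.
Then θ = mean/k = 31.8/1.23 = 25.8.

k ≈ 1.23, θ ≈ 25.8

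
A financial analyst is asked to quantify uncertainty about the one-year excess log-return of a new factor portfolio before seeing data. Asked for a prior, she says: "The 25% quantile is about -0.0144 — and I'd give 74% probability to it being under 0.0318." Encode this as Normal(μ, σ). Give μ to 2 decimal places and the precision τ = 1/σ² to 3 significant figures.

For Normal(μ,σ), the p-quantile is μ + z_p·σ. Here z_{0.25} = -0.6745, z_{0.74} = 0.6433.
So -0.0144 = μ − 0.6745σ and 0.0318 = μ + 0.6433σ.
Subtracting: σ = (0.0318 − -0.0144)/(0.6433 − (-0.6745)) = 0.04.
Then μ = -0.0144 − (-0.6745)·0.04 = 0.01.
Precision τ = 1/σ² = 1/0.03506² = 814.

μ = 0.01, τ = 814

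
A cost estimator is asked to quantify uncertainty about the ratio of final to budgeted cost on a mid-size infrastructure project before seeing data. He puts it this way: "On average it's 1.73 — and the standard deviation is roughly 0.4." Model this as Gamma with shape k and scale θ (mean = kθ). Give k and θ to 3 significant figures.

For Gamma(k, scale θ): mean = kθ, variance = kθ², so CV = 1/√k.
CV = SD/mean = 0.4/1.73 = 0.2312, hence k = 1/CV² = 18.7.
Then θ = mean/k = 1.73/18.7 = 0.0925.

k ≈ 18.7, θ ≈ 0.0925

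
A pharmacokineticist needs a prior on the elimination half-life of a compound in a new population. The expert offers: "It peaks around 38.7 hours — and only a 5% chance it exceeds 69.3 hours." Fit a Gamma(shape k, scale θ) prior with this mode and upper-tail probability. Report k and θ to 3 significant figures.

k ≈ 9.21, θ ≈ 4.71

Gamma(k,θ) with k>1 has mode (k−1)θ, so θ = 38.7/(k−1).
Need P(X < 69.3) = 0.95 with θ tied to k this way. Start at k = 2, θ = 38.7: P(X<69.3) ≈ 0.534.
Too low — raise k to concentrate. Iterating converges to k ≈ 9.21.
Then θ = 38.7/(9.21−1) ≈ 4.71.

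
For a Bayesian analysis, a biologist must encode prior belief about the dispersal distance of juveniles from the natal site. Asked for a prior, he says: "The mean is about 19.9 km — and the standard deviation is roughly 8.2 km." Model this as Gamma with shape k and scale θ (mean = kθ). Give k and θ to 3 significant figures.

k ≈ 5.89, θ ≈ 3.38

For Gamma(k, scale θ): mean = kθ, variance = kθ², so CV = 1/√k.
CV = SD/mean = 8.2/19.9 = 0.4121, hence k = 1/CV² = 5.89.
Then θ = mean/k = 19.9/5.89 = 3.38.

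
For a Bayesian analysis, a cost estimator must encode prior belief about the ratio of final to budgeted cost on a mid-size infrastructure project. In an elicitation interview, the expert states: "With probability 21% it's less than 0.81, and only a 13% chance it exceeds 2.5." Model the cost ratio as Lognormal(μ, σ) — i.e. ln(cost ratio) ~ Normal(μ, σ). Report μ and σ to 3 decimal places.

μ ≈ 0.259, σ ≈ 0.583

If T ~ Lognormal(μ,σ) then ln T ~ Normal(μ,σ), so the p-quantile of ln T is μ + z_p·σ.
ln(0.81) = -0.2107 and ln(2.5) = 0.9163; z_{0.21} = -0.8064, z_{0.87} = 1.126.
σ = (0.9163 − -0.2107)/(1.126 − (-0.8064)) = 0.583.
μ = -0.2107 − (-0.8064)·0.583 = 0.259.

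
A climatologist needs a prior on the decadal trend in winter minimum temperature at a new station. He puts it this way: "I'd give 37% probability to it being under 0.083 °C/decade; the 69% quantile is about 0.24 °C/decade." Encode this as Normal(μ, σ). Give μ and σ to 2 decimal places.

For Normal(μ,σ), the p-quantile is μ + z_p·σ. Here z_{0.37} = -0.3319, z_{0.69} = 0.4959.
So 0.083 = μ − 0.3319σ and 0.24 = μ + 0.4959σ.
Subtracting: σ = (0.24 − 0.083)/(0.4959 − (-0.3319)) = 0.19.
Then μ = 0.083 − (-0.3319)·0.19 = 0.15.

μ = 0.15, σ = 0.19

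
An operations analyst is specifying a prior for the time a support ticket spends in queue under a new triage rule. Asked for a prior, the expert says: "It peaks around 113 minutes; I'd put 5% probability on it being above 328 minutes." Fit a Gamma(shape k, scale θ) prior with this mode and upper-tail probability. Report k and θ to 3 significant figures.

k ≈ 3.35, θ ≈ 48.2

Gamma(k,θ) with k>1 has mode (k−1)θ, so θ = 113/(k−1).
Need P(X < 328) = 0.95 with θ tied to k this way. Start at k = 2, θ = 113: P(X<328) ≈ 0.786.
Too low — raise k to concentrate. Iterating converges to k ≈ 3.35.
Then θ = 113/(3.35−1) ≈ 48.2.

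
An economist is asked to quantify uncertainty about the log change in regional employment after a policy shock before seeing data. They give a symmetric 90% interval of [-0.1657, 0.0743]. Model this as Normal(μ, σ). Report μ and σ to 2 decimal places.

A symmetric 90% interval runs μ ± z·σ with z = 1.645.
Half-width = 0.12, so σ = 0.12/1.645 = 0.07.
μ is the interval midpoint, -0.05.

μ = -0.05, σ = 0.07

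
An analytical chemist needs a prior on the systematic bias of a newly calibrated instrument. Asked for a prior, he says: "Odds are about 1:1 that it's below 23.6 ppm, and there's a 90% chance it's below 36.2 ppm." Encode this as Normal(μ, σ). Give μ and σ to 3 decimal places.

For Normal(μ,σ), the p-quantile is μ + z_p·σ. Here z_{0.5} = 0, z_{0.9} = 1.282.
So 23.6 = μ + 0σ and 36.2 = μ + 1.282σ.
Subtracting: σ = (36.2 − 23.6)/(1.282 − (0)) = 9.832.
Then μ = 23.6 − (0)·9.832 = 23.600.

μ = 23.600, σ = 9.832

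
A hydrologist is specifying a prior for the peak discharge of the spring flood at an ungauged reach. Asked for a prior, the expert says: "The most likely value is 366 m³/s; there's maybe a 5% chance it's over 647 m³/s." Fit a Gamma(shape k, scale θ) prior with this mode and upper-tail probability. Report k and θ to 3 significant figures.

k ≈ 9.59, θ ≈ 42.6

Gamma(k,θ) with k>1 has mode (k−1)θ, so θ = 366/(k−1).
Need P(X < 647) = 0.95 with θ tied to k this way. Start at k = 2, θ = 366: P(X<647) ≈ 0.528.
Too low — raise k to concentrate. Iterating converges to k ≈ 9.59.
Then θ = 366/(9.59−1) ≈ 42.6.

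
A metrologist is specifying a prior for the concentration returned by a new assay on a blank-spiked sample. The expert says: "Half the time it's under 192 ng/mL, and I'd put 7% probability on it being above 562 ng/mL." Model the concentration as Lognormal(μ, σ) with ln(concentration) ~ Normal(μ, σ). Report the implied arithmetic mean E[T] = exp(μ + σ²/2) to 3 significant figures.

If T ~ Lognormal(μ,σ) then ln T ~ Normal(μ,σ), so the p-quantile of ln T is μ + z_p·σ.
ln(192) = 5.257 and ln(562) = 6.332; z_{0.5} = 0, z_{0.93} = 1.476.
σ = (6.332 − 5.257)/(1.476 − (0)) = 0.728.
μ = 5.257 − (0)·0.728 = 5.257.
E[T] = exp(μ + σ²/2) = exp(5.257 + 0.2648) = 250 ng/mL.

E[T] ≈ 250 ng/mL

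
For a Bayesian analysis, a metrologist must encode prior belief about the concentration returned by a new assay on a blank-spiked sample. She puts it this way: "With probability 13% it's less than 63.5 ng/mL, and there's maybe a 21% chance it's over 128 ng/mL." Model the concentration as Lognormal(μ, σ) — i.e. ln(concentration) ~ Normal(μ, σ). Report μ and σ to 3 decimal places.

If T ~ Lognormal(μ,σ) then ln T ~ Normal(μ,σ), so the p-quantile of ln T is μ + z_p·σ.
ln(63.5) = 4.151 and ln(128) = 4.852; z_{0.13} = -1.126, z_{0.79} = 0.8064.
σ = (4.852 − 4.151)/(0.8064 − (-1.126)) = 0.363.
μ = 4.151 − (-1.126)·0.363 = 4.560.

μ ≈ 4.560, σ ≈ 0.363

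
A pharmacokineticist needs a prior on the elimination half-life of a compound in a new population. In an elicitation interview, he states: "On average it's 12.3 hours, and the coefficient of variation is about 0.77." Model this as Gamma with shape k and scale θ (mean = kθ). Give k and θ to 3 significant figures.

k ≈ 1.69, θ ≈ 7.29

For Gamma(k, scale θ): mean = kθ, variance = kθ², so CV = 1/√k.
CV = 0.77, hence k = 1/CV² = 1.69.
Then θ = mean/k = 12.3/1.69 = 7.29.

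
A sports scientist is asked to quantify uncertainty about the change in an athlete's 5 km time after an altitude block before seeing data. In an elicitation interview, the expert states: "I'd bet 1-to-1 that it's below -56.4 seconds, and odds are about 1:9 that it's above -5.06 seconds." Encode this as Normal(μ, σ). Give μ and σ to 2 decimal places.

μ = -56.40, σ = 40.06

For Normal(μ,σ), the p-quantile is μ + z_p·σ. Here z_{0.5} = 0, z_{0.9} = 1.282.
So -56.4 = μ + 0σ and -5.06 = μ + 1.282σ.
Subtracting: σ = (-5.06 − -56.4)/(1.282 − (0)) = 40.06.
Then μ = -56.4 − (0)·40.06 = -56.40.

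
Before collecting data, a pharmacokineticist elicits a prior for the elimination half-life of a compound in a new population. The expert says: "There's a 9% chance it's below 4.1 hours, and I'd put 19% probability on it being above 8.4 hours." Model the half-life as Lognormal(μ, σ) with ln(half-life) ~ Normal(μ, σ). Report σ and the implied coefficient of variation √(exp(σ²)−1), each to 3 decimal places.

σ ≈ 0.323, CV ≈ 0.332

If T ~ Lognormal(μ,σ) then ln T ~ Normal(μ,σ), so the p-quantile of ln T is μ + z_p·σ.
ln(4.1) = 1.411 and ln(8.4) = 2.128; z_{0.09} = -1.341, z_{0.81} = 0.8779.
σ = (2.128 − 1.411)/(0.8779 − (-1.341)) = 0.323.
μ = 1.411 − (-1.341)·0.323 = 1.844.
CV = √(exp(σ²)−1) = √(exp(0.1045)−1) = 0.332.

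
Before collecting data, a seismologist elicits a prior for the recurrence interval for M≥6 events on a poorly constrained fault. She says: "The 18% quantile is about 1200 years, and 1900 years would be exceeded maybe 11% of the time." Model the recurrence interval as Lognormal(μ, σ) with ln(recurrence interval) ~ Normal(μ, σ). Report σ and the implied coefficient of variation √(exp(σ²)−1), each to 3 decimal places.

σ ≈ 0.215, CV ≈ 0.217

If T ~ Lognormal(μ,σ) then ln T ~ Normal(μ,σ), so the p-quantile of ln T is μ + z_p·σ.
ln(1200) = 7.09 and ln(1900) = 7.55; z_{0.18} = -0.9154, z_{0.89} = 1.227.
σ = (7.55 − 7.09)/(1.227 − (-0.9154)) = 0.215.
μ = 7.09 − (-0.9154)·0.215 = 7.286.
CV = √(exp(σ²)−1) = √(exp(0.0460)−1) = 0.217.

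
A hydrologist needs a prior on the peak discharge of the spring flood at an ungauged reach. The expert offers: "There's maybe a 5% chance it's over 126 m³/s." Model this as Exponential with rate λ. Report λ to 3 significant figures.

P(T > 126.0) = e^(−λ·126.0) = 0.05, so λ = −ln(0.05)/126.0 = 0.0238.

λ ≈ 0.0238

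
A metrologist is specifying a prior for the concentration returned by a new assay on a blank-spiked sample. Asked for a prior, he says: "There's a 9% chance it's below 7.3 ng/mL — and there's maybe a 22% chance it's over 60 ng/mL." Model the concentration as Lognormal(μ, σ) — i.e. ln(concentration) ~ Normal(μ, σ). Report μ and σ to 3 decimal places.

μ ≈ 3.325, σ ≈ 0.997

If T ~ Lognormal(μ,σ) then ln T ~ Normal(μ,σ), so the p-quantile of ln T is μ + z_p·σ.
ln(7.3) = 1.988 and ln(60) = 4.094; z_{0.09} = -1.341, z_{0.78} = 0.7722.
σ = (4.094 − 1.988)/(0.7722 − (-1.341)) = 0.997.
μ = 1.988 − (-1.341)·0.997 = 3.325.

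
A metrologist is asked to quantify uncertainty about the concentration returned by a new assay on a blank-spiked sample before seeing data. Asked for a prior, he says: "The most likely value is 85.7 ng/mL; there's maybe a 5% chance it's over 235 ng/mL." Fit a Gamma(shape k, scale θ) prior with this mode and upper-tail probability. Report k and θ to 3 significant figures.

Gamma(k,θ) with k>1 has mode (k−1)θ, so θ = 85.7/(k−1).
Need P(X < 235) = 0.95 with θ tied to k this way. Start at k = 2, θ = 85.7: P(X<235) ≈ 0.759.
Too low — raise k to concentrate. Iterating converges to k ≈ 3.64.
Then θ = 85.7/(3.64−1) ≈ 32.5.

k ≈ 3.64, θ ≈ 32.5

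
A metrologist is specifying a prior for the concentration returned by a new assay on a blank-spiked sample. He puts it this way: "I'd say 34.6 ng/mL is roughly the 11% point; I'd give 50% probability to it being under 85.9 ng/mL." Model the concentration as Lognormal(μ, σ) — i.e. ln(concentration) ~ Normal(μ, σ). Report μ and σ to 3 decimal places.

μ ≈ 4.453, σ ≈ 0.741

If T ~ Lognormal(μ,σ) then ln T ~ Normal(μ,σ), so the p-quantile of ln T is μ + z_p·σ.
ln(34.6) = 3.544 and ln(85.9) = 4.453; z_{0.11} = -1.227, z_{0.5} = 0.
σ = (4.453 − 3.544)/(0 − (-1.227)) = 0.741.
μ = 3.544 − (-1.227)·0.741 = 4.453.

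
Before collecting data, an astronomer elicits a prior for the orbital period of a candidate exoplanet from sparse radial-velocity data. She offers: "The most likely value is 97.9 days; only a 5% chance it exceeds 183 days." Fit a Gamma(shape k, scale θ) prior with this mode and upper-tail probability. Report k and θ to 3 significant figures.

Gamma(k,θ) with k>1 has mode (k−1)θ, so θ = 97.9/(k−1).
Need P(X < 183) = 0.95 with θ tied to k this way. Start at k = 2, θ = 97.9: P(X<183) ≈ 0.557.
Too low — raise k to concentrate. Iterating converges to k ≈ 8.11.
Then θ = 97.9/(8.11−1) ≈ 13.8.

k ≈ 8.11, θ ≈ 13.8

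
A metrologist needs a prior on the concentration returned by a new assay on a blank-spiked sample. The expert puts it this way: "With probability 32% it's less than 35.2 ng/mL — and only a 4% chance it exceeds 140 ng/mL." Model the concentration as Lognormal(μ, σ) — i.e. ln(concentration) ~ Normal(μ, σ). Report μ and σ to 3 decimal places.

μ ≈ 3.852, σ ≈ 0.622

If T ~ Lognormal(μ,σ) then ln T ~ Normal(μ,σ), so the p-quantile of ln T is μ + z_p·σ.
ln(35.2) = 3.561 and ln(140) = 4.942; z_{0.32} = -0.4677, z_{0.96} = 1.751.
σ = (4.942 − 3.561)/(1.751 − (-0.4677)) = 0.622.
μ = 3.561 − (-0.4677)·0.622 = 3.852.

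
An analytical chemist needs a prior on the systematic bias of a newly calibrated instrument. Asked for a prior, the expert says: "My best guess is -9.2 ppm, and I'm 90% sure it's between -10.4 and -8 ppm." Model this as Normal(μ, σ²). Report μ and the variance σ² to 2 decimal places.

A symmetric 90% interval runs μ ± z·σ with z = 1.645.
Half-width = 1.2, so σ = 1.2/1.645 = 0.730 and σ² = 0.53.
μ is the stated best guess, -9.20.

μ = -9.20, σ² = 0.53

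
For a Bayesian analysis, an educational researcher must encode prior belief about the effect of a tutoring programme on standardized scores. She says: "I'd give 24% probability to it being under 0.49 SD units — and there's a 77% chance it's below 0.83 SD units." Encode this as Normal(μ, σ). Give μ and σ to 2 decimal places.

The p-quantile of Normal(μ,σ) is μ + z_p·σ, with z_{0.24} = -0.7063 and z_{0.77} = 0.7388.
Eliminate σ: μ = (z₂·x₁ − z₁·x₂)/(z₂ − z₁) = (0.7388·0.49 − (-0.7063)·0.83)/1.445 = 0.66.
Then σ = (x₂ − x₁)/(z₂ − z₁) = (0.83 − 0.49)/1.445 = 0.24.

μ = 0.66, σ = 0.24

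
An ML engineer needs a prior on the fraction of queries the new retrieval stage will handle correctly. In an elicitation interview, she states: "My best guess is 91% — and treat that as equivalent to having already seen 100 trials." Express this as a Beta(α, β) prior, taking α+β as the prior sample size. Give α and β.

α = 91, β = 9

Under the effective-sample-size interpretation, Beta(α, β) has prior mean α/(α+β) and prior sample size α+β.
So α+β = 100 and α/(α+β) = 0.91, giving α = 0.91·100 = 91 and β = 100 − 91 = 9.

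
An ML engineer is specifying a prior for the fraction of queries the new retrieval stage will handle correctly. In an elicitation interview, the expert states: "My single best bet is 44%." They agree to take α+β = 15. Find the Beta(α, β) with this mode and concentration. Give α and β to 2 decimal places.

α = 6.72, β = 8.28

For α,β > 1 the Beta mode is (α−1)/(α+β−2). With α+β = 15, the mode is (α−1)/13.
Set (α−1)/13 = 0.44 → α = 1 + 0.44·13 = 6.72.
β = 15 − α = 8.28.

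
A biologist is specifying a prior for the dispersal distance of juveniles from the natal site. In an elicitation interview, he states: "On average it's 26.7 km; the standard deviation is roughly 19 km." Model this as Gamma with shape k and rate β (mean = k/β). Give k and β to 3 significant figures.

k ≈ 1.97, β ≈ 0.074

For Gamma(k, rate β): mean = k/β, variance = k/β², so CV = 1/√k.
CV = SD/mean = 19/26.7 = 0.7116, hence k = 1/CV² = 1.97.
Then β = k/mean = 1.97/26.7 = 0.074.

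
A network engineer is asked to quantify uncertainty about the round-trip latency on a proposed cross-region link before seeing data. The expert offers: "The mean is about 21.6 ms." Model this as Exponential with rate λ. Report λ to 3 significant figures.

λ ≈ 0.0463

Exponential mean = 1/λ, so λ = 1/21.6 = 0.0463.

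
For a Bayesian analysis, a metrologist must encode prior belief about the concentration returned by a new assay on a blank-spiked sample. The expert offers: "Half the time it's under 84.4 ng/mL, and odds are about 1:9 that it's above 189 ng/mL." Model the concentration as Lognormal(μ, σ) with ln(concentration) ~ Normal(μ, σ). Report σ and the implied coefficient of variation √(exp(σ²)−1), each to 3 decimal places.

If T ~ Lognormal(μ,σ) then ln T ~ Normal(μ,σ), so the p-quantile of ln T is μ + z_p·σ.
ln(84.4) = 4.436 and ln(189) = 5.242; z_{0.5} = 0, z_{0.9} = 1.282.
σ = (5.242 − 4.436)/(1.282 − (0)) = 0.629.
μ = 4.436 − (0)·0.629 = 4.436.
CV = √(exp(σ²)−1) = √(exp(0.3957)−1) = 0.697.

σ ≈ 0.629, CV ≈ 0.697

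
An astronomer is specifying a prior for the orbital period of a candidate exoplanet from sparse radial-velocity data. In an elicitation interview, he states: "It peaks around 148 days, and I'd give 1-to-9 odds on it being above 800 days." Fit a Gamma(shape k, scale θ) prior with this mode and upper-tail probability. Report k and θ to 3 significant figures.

Gamma(k,θ) with k>1 has mode (k−1)θ, so θ = 148/(k−1).
Need P(X < 800) = 0.9 with θ tied to k this way. Start at k = 2, θ = 148: P(X<800) ≈ 0.971.
Too high — lower k to spread out. Iterating converges to k ≈ 1.61.
Then θ = 148/(1.61−1) ≈ 243.

k ≈ 1.61, θ ≈ 243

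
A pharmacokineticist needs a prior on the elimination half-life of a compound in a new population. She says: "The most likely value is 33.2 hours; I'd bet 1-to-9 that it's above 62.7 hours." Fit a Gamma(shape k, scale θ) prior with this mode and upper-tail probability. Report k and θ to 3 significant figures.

k ≈ 5.73, θ ≈ 7.02

Gamma(k,θ) with k>1 has mode (k−1)θ, so θ = 33.2/(k−1).
Need P(X < 62.7) = 0.9 with θ tied to k this way. Start at k = 2, θ = 33.2: P(X<62.7) ≈ 0.563.
Too low — raise k to concentrate. Iterating converges to k ≈ 5.73.
Then θ = 33.2/(5.73−1) ≈ 7.02.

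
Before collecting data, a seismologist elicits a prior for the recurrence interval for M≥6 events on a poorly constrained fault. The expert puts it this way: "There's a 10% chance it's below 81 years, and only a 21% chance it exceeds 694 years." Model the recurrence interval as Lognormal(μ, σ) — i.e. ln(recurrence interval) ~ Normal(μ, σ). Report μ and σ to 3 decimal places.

μ ≈ 5.713, σ ≈ 1.029

If T ~ Lognormal(μ,σ) then ln T ~ Normal(μ,σ), so the p-quantile of ln T is μ + z_p·σ.
ln(81) = 4.394 and ln(694) = 6.542; z_{0.1} = -1.282, z_{0.79} = 0.8064.
σ = (6.542 − 4.394)/(0.8064 − (-1.282)) = 1.029.
μ = 4.394 − (-1.282)·1.029 = 5.713.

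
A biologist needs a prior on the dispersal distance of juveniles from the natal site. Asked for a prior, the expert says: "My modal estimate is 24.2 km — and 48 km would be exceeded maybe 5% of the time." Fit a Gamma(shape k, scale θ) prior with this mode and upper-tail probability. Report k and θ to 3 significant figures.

Gamma(k,θ) with k>1 has mode (k−1)θ, so θ = 24.2/(k−1).
Need P(X < 48) = 0.95 with θ tied to k this way. Start at k = 2, θ = 24.2: P(X<48) ≈ 0.590.
Too low — raise k to concentrate. Iterating converges to k ≈ 6.91.
Then θ = 24.2/(6.91−1) ≈ 4.09.

k ≈ 6.91, θ ≈ 4.09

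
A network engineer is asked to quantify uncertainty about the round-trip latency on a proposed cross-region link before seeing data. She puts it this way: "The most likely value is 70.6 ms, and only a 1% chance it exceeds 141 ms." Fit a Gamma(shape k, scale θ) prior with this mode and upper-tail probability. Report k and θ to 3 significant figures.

Gamma(k,θ) with k>1 has mode (k−1)θ, so θ = 70.6/(k−1).
Need P(X < 141) = 0.99 with θ tied to k this way. Start at k = 2, θ = 70.6: P(X<141) ≈ 0.593.
Too low — raise k to concentrate. Iterating converges to k ≈ 11.3.
Then θ = 70.6/(11.3−1) ≈ 6.88.

k ≈ 11.3, θ ≈ 6.88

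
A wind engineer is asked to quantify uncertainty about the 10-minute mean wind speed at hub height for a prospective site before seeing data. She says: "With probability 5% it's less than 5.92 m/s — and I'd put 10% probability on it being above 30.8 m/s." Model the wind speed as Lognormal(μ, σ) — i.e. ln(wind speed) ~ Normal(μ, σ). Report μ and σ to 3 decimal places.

If T ~ Lognormal(μ,σ) then ln T ~ Normal(μ,σ), so the p-quantile of ln T is μ + z_p·σ.
ln(5.92) = 1.778 and ln(30.8) = 3.428; z_{0.05} = -1.645, z_{0.9} = 1.282.
σ = (3.428 − 1.778)/(1.282 − (-1.645)) = 0.564.
μ = 1.778 − (-1.645)·0.564 = 2.705.

μ ≈ 2.705, σ ≈ 0.564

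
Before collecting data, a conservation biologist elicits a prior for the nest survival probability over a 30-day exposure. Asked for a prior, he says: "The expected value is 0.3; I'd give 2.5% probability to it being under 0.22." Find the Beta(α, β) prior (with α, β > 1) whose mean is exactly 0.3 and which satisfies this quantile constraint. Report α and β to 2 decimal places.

With mean 0.3 fixed, write α = 0.3s, β = 0.7s where s = α+β.
Need P(θ < 0.22) = 0.025 under Beta(0.3s, 0.7s). Normal approximation: (q−m)/√(m(1−m)/s) ≈ z_{0.025} = -1.96, so s ≈ 0.3·0.7·(-1.96)²/(0.22−0.3)² = 126.0.
At s = 126.0: P(θ<0.22) ≈ 0.020. Adjusting to match 0.025 gives s ≈ 114.68.
So α = 0.3·114.68 ≈ 34.40, β = 0.7·114.68 ≈ 80.28.

α ≈ 34.40, β ≈ 80.28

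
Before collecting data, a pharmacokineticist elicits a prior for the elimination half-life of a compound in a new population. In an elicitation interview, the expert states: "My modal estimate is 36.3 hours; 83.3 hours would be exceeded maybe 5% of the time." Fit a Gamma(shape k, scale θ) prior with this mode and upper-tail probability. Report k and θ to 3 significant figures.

k ≈ 4.97, θ ≈ 9.14

Gamma(k,θ) with k>1 has mode (k−1)θ, so θ = 36.3/(k−1).
Need P(X < 83.3) = 0.95 with θ tied to k this way. Start at k = 2, θ = 36.3: P(X<83.3) ≈ 0.668.
Too low — raise k to concentrate. Iterating converges to k ≈ 4.97.
Then θ = 36.3/(4.97−1) ≈ 9.14.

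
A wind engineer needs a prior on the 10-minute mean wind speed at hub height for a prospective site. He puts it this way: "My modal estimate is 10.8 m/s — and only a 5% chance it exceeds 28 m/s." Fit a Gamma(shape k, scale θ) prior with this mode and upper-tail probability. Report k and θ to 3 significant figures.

Gamma(k,θ) with k>1 has mode (k−1)θ, so θ = 10.8/(k−1).
Need P(X < 28) = 0.95 with θ tied to k this way. Start at k = 2, θ = 10.8: P(X<28) ≈ 0.731.
Too low — raise k to concentrate. Iterating converges to k ≈ 3.98.
Then θ = 10.8/(3.98−1) ≈ 3.62.

k ≈ 3.98, θ ≈ 3.62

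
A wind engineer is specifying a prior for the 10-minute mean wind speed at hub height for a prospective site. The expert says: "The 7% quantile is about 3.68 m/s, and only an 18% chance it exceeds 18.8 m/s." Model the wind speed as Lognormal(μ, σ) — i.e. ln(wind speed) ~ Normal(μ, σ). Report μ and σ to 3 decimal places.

μ ≈ 2.310, σ ≈ 0.682

If T ~ Lognormal(μ,σ) then ln T ~ Normal(μ,σ), so the p-quantile of ln T is μ + z_p·σ.
ln(3.68) = 1.303 and ln(18.8) = 2.934; z_{0.07} = -1.476, z_{0.82} = 0.9154.
σ = (2.934 − 1.303)/(0.9154 − (-1.476)) = 0.682.
μ = 1.303 − (-1.476)·0.682 = 2.310.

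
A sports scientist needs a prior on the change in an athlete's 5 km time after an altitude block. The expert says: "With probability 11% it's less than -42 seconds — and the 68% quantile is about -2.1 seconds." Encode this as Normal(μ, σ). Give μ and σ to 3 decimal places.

μ = -13.115, σ = 23.551

For Normal(μ,σ), the p-quantile is μ + z_p·σ. Here z_{0.11} = -1.227, z_{0.68} = 0.4677.
So -42 = μ − 1.227σ and -2.1 = μ + 0.4677σ.
Subtracting: σ = (-2.1 − -42)/(0.4677 − (-1.227)) = 23.551.
Then μ = -42 − (-1.227)·23.551 = -13.115.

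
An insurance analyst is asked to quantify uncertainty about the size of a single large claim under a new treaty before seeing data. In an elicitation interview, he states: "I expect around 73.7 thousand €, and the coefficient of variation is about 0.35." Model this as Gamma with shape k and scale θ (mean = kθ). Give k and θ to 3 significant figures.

k ≈ 8.16, θ ≈ 9.03

For Gamma(k, scale θ): mean = kθ, variance = kθ², so CV = 1/√k.
CV = 0.35, hence k = 1/CV² = 8.16.
Then θ = mean/k = 73.7/8.16 = 9.03.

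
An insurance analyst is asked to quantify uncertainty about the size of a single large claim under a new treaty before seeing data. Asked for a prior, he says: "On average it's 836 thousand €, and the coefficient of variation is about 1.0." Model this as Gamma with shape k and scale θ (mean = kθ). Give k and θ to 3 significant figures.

k ≈ 1, θ ≈ 836

For Gamma(k, scale θ): mean = kθ, variance = kθ², so CV = 1/√k.
CV = 1.0, hence k = 1/CV² = 1.
Then θ = mean/k = 836/1 = 836.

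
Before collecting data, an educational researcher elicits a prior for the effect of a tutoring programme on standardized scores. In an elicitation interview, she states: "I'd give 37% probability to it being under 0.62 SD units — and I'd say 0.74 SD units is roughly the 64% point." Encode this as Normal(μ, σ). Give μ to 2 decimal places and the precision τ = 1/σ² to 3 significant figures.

μ = 0.68, τ = 33.1

The p-quantile of Normal(μ,σ) is μ + z_p·σ, with z_{0.37} = -0.3319 and z_{0.64} = 0.3585.
Eliminate σ: μ = (z₂·x₁ − z₁·x₂)/(z₂ − z₁) = (0.3585·0.62 − (-0.3319)·0.74)/0.6903 = 0.68.
Then σ = (x₂ − x₁)/(z₂ − z₁) = (0.74 − 0.62)/0.6903 = 0.17.
Precision τ = 1/σ² = 1/0.1738² = 33.1.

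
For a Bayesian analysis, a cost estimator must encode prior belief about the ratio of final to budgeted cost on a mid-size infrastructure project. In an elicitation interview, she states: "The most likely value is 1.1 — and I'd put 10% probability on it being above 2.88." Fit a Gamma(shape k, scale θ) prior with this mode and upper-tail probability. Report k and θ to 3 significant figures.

Gamma(k,θ) with k>1 has mode (k−1)θ, so θ = 1.1/(k−1).
Need P(X < 2.88) = 0.9 with θ tied to k this way. Start at k = 2, θ = 1.1: P(X<2.88) ≈ 0.736.
Too low — raise k to concentrate. Iterating converges to k ≈ 3.07.
Then θ = 1.1/(3.07−1) ≈ 0.531.

k ≈ 3.07, θ ≈ 0.531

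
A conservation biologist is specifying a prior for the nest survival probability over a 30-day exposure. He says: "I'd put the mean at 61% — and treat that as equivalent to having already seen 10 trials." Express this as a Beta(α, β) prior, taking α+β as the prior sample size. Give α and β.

α = 6.1, β = 3.9

Under the effective-sample-size interpretation, Beta(α, β) has prior mean α/(α+β) and prior sample size α+β.
So α+β = 10 and α/(α+β) = 0.61, giving α = 0.61·10 = 6.1 and β = 10 − 6.1 = 3.9.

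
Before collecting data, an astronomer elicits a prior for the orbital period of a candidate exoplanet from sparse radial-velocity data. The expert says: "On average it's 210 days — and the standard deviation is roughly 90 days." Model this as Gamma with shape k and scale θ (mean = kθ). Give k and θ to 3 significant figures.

For Gamma(k, scale θ): mean = kθ, variance = kθ², so CV = 1/√k.
CV = SD/mean = 90/210 = 0.4286, hence k = 1/CV² = 5.44.
Then θ = mean/k = 210/5.44 = 38.6.

k ≈ 5.44, θ ≈ 38.6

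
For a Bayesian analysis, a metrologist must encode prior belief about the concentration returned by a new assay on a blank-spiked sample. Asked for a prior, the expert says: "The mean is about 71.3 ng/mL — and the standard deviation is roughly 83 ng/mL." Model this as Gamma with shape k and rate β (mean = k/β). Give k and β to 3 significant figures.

k ≈ 0.738, β ≈ 0.0103

For Gamma(k, rate β): mean = k/β, variance = k/β², so CV = 1/√k.
CV = SD/mean = 83/71.3 = 1.164, hence k = 1/CV² = 0.738.
Then β = k/mean = 0.738/71.3 = 0.0103.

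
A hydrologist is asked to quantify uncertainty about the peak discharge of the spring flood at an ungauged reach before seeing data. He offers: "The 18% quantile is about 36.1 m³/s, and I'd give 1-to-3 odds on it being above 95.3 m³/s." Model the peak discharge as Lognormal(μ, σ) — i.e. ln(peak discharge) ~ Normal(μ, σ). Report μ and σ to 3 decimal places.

μ ≈ 4.145, σ ≈ 0.611

If T ~ Lognormal(μ,σ) then ln T ~ Normal(μ,σ), so the p-quantile of ln T is μ + z_p·σ.
ln(36.1) = 3.586 and ln(95.3) = 4.557; z_{0.18} = -0.9154, z_{0.75} = 0.6745.
σ = (4.557 − 3.586)/(0.6745 − (-0.9154)) = 0.611.
μ = 3.586 − (-0.9154)·0.611 = 4.145.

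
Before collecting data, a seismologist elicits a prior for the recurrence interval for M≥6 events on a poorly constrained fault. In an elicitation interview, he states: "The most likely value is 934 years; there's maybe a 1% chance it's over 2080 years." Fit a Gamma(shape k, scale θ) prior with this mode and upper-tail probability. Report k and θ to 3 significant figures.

k ≈ 8.5, θ ≈ 124

Gamma(k,θ) with k>1 has mode (k−1)θ, so θ = 934/(k−1).
Need P(X < 2080) = 0.99 with θ tied to k this way. Start at k = 2, θ = 934: P(X<2080) ≈ 0.652.
Too low — raise k to concentrate. Iterating converges to k ≈ 8.5.
Then θ = 934/(8.5−1) ≈ 124.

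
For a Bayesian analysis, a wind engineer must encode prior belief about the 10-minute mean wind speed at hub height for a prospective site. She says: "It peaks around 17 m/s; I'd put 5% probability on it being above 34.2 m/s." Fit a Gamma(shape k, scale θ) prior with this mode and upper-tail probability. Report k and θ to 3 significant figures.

Gamma(k,θ) with k>1 has mode (k−1)θ, so θ = 17/(k−1).
Need P(X < 34.2) = 0.95 with θ tied to k this way. Start at k = 2, θ = 17: P(X<34.2) ≈ 0.597.
Too low — raise k to concentrate. Iterating converges to k ≈ 6.67.
Then θ = 17/(6.67−1) ≈ 3.

k ≈ 6.67, θ ≈ 3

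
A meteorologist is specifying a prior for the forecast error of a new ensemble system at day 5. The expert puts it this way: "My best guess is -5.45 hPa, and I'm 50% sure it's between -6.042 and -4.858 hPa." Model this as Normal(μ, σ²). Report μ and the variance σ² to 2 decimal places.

μ = -5.45, σ² = 0.77

A symmetric 50% interval runs μ ± z·σ with z = 0.6745.
Half-width = 0.592, so σ = 0.592/0.6745 = 0.878 and σ² = 0.77.
μ is the stated best guess, -5.45.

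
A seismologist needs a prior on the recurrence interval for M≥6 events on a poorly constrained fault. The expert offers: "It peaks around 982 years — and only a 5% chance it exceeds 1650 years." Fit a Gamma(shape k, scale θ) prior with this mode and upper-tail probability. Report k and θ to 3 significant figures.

Gamma(k,θ) with k>1 has mode (k−1)θ, so θ = 982/(k−1).
Need P(X < 1650) = 0.95 with θ tied to k this way. Start at k = 2, θ = 982: P(X<1650) ≈ 0.501.
Too low — raise k to concentrate. Iterating converges to k ≈ 11.4.
Then θ = 982/(11.4−1) ≈ 94.7.

k ≈ 11.4, θ ≈ 94.7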